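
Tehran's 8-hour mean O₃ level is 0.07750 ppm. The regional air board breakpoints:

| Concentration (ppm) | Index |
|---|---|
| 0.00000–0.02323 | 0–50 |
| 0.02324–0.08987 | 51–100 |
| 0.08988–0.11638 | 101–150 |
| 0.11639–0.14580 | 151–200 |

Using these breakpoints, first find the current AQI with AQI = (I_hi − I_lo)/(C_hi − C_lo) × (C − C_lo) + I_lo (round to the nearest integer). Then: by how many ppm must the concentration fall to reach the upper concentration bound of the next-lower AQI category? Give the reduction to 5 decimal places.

0.05427

O₃: 0.07750 lies in 0.02324–0.08987, so I_lo=51, I_hi=100, C_lo=0.02324, C_hi=0.08987.
(100−51)/(0.08987−0.02324) × (0.07750−0.02324) + 51 = 49/0.06663 × 0.05426 + 51 ≈ 90.90 → 91.
Current AQI 91 is in the Moderate range (51–100). The next-lower category tops out at AQI 50, whose upper concentration bound is 0.02323 ppm.
Reduction needed = 0.07750 − 0.02323 = 0.05427 ppm.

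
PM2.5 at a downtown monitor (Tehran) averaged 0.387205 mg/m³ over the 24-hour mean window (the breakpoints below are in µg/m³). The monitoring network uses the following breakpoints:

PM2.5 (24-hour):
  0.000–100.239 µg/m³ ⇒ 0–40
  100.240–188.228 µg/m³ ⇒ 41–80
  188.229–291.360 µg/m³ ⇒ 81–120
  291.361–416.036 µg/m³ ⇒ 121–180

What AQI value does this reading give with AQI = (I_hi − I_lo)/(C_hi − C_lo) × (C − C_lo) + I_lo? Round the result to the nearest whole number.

166

Convert: 0.387205 mg/m³ = 387.205 µg/m³.
PM2.5 387.205: bracket 291.361–416.036 → index 121–180; slope 59/124.675, offset 95.844.
AQI = 121 + 59/124.675·95.844 ≈ 166.36 ⇒ 166.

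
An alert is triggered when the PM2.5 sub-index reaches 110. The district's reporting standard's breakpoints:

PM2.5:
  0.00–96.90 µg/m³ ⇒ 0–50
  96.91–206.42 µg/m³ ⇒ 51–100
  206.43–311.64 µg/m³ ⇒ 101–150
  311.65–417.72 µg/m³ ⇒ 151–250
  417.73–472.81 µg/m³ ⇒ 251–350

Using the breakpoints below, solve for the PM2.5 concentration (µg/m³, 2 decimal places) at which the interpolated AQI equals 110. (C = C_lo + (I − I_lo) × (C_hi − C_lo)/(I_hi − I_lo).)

AQI 110 lies in the 101–150 band, which corresponds to 206.43–311.64 µg/m³.
C = 206.43 + (110−101)×(311.64−206.43)/(150−101) = 206.43 + 9×105.21/49 ≈ 225.7543 µg/m³ → 225.75 µg/m³ to 2 dp.

225.75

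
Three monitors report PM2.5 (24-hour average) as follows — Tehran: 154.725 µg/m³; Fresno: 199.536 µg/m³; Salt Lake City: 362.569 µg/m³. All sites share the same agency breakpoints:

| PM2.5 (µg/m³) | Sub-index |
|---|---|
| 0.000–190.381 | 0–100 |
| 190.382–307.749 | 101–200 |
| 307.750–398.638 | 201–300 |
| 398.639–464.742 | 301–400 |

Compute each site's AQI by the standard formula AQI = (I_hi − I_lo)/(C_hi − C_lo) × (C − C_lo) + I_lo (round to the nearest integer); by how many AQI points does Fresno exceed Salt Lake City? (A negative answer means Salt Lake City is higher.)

-152

Tehran: 154.725 ∈ [0.000, 190.381] ↔ index [0, 100].
0 + (154.725−0.000)·(100−0)/(190.381−0.000) = 0 + 154.725·100/190.381 ≈ 81.27, so AQI = 81.
Fresno 199.536: bracket 190.382–307.749 → index 101–200; slope 99/117.367, offset 9.154.
AQI = 101 + 99/117.367·9.154 ≈ 108.72 ⇒ 109.
Salt Lake City: 362.569 ∈ [307.750, 398.638] ↔ index [201, 300].
201 + (362.569−307.750)·(300−201)/(398.638−307.750) = 201 + 54.819·99/90.888 ≈ 260.71, so AQI = 261.
AQIs: Tehran=81, Fresno=109, Salt Lake City=261. Fresno (109) − Salt Lake City (261) = -152.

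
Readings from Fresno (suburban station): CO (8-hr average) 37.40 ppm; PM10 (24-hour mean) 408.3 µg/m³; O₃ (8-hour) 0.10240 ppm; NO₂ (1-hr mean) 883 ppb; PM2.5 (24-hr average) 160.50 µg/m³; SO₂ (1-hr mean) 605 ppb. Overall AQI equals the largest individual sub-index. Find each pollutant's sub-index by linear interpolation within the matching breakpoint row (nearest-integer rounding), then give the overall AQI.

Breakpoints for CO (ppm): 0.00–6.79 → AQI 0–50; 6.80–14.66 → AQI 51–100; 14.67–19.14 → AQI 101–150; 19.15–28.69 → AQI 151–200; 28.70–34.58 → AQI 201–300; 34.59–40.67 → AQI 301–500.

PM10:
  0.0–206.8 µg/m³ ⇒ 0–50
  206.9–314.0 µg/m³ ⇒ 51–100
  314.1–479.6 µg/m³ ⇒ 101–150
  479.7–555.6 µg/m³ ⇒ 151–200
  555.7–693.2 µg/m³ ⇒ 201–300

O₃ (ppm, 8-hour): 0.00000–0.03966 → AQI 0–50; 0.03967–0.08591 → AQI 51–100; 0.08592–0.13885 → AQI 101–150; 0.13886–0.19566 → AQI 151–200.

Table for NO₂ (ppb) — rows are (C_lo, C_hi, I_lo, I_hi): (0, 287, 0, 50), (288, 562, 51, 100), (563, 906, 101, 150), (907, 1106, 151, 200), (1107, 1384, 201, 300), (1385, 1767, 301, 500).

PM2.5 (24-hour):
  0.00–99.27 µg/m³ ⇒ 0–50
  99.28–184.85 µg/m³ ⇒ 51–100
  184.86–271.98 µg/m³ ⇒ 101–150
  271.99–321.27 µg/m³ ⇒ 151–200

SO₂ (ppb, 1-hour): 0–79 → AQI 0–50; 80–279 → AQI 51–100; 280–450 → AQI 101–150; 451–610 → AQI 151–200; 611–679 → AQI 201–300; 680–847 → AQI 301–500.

393

CO: 37.40 ∈ [34.59, 40.67] ↔ index [301, 500].
301 + (37.40−34.59)·(500−301)/(40.67−34.59) = 301 + 2.81·199/6.08 ≈ 392.97, so AQI = 393.
PM10 408.3: bracket 314.1–479.6 → index 101–150; slope 49/165.5, offset 94.2.
AQI = 101 + 49/165.5·94.2 ≈ 128.89 ⇒ 129.
O₃: 0.10240 lies in 0.08592–0.13885, so I_lo=101, I_hi=150, C_lo=0.08592, C_hi=0.13885.
(150−101)/(0.13885−0.08592) × (0.10240−0.08592) + 101 = 49/0.05293 × 0.01648 + 101 ≈ 116.26 → 116.
NO₂: 883 ∈ [563, 906] ↔ index [101, 150].
101 + (883−563)·(150−101)/(906−563) = 101 + 320·49/343 ≈ 146.71, so AQI = 147.
PM2.5: 160.50 lies in 99.28–184.85, so I_lo=51, I_hi=100, C_lo=99.28, C_hi=184.85.
(100−51)/(184.85−99.28) × (160.50−99.28) + 51 = 49/85.57 × 61.22 + 51 ≈ 86.06 → 86.
SO₂ 605: bracket 451–610 → index 151–200; slope 49/159, offset 154.
AQI = 151 + 49/159·154 ≈ 198.46 ⇒ 198.
Sub-indices: CO→393, PM10→129, O₃→116, NO₂→147, PM2.5→86, SO₂→198. Overall AQI = max = 393; dominant pollutant is CO.
AQI 393: Hazardous.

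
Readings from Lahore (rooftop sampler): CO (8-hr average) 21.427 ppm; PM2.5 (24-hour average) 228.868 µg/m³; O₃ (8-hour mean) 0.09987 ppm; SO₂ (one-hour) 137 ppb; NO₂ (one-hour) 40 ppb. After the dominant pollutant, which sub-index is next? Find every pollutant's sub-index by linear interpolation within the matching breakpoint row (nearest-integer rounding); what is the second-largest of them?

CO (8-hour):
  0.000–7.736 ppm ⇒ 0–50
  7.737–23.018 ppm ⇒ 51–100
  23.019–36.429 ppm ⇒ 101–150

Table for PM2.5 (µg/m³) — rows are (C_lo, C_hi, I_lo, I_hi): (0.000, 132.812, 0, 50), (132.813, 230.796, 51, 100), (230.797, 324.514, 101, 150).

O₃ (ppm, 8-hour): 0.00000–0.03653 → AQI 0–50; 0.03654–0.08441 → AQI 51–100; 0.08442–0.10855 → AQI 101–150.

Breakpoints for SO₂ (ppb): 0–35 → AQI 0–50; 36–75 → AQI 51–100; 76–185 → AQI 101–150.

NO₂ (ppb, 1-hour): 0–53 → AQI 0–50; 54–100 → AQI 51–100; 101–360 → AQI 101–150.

CO: row 7.737–23.018 (AQI 51–100). (100−51)·(21.427−7.737)/(23.018−7.737) + 51 = 49·13.690/15.281 + 51 ≈ 94.90 → 95.
PM2.5: 228.868 lies in 132.813–230.796, so I_lo=51, I_hi=100, C_lo=132.813, C_hi=230.796.
(100−51)/(230.796−132.813) × (228.868−132.813) + 51 = 49/97.983 × 96.055 + 51 ≈ 99.04 → 99.
O₃: 0.09987 ∈ [0.08442, 0.10855] ↔ index [101, 150].
101 + (0.09987−0.08442)·(150−101)/(0.10855−0.08442) = 101 + 0.01545·49/0.02413 ≈ 132.37, so AQI = 132.
SO₂: 137 lies in 76–185, so I_lo=101, I_hi=150, C_lo=76, C_hi=185.
(150−101)/(185−76) × (137−76) + 101 = 49/109 × 61 + 101 ≈ 128.42 → 128.
NO₂ 40: bracket 0–53 → index 0–50; slope 50/53, offset 40.
AQI = 0 + 50/53·40 ≈ 37.74 ⇒ 38.
Sub-indices: CO→95, PM2.5→99, O₃→132, SO₂→128, NO₂→38. Ranked high→low: 132, 128, 99, 95, 38. Second-highest sub-index = 128.

128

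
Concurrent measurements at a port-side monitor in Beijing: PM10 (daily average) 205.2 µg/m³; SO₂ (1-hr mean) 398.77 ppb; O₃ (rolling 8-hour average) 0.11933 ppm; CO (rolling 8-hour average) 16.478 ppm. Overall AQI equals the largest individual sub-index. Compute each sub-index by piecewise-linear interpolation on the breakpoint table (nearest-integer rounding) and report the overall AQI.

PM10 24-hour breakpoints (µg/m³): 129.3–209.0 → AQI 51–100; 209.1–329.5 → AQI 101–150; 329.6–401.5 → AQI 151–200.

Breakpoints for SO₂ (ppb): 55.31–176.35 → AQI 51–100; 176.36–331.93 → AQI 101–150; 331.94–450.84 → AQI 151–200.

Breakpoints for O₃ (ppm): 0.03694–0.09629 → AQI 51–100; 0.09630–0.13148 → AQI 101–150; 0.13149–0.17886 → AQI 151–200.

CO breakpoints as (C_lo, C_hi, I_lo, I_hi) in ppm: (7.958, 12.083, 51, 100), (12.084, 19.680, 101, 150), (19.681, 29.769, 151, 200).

179

PM10: 205.2 ∈ [129.3, 209.0] ↔ index [51, 100].
51 + (205.2−129.3)·(100−51)/(209.0−129.3) = 51 + 75.9·49/79.7 ≈ 97.66, so AQI = 98.
SO₂: row 331.94–450.84 (AQI 151–200). (200−151)·(398.77−331.94)/(450.84−331.94) + 151 = 49·66.83/118.90 + 151 ≈ 178.54 → 179.
O₃ 0.11933: bracket 0.09630–0.13148 → index 101–150; slope 49/0.03518, offset 0.02303.
AQI = 101 + 49/0.03518·0.02303 ≈ 133.08 ⇒ 133.
CO: 16.478 lies in 12.084–19.680, so I_lo=101, I_hi=150, C_lo=12.084, C_hi=19.680.
(150−101)/(19.680−12.084) × (16.478−12.084) + 101 = 49/7.596 × 4.394 + 101 ≈ 129.34 → 129.
Sub-indices: PM10→98, SO₂→179, O₃→133, CO→129. Overall AQI = max = 179; dominant pollutant is SO₂.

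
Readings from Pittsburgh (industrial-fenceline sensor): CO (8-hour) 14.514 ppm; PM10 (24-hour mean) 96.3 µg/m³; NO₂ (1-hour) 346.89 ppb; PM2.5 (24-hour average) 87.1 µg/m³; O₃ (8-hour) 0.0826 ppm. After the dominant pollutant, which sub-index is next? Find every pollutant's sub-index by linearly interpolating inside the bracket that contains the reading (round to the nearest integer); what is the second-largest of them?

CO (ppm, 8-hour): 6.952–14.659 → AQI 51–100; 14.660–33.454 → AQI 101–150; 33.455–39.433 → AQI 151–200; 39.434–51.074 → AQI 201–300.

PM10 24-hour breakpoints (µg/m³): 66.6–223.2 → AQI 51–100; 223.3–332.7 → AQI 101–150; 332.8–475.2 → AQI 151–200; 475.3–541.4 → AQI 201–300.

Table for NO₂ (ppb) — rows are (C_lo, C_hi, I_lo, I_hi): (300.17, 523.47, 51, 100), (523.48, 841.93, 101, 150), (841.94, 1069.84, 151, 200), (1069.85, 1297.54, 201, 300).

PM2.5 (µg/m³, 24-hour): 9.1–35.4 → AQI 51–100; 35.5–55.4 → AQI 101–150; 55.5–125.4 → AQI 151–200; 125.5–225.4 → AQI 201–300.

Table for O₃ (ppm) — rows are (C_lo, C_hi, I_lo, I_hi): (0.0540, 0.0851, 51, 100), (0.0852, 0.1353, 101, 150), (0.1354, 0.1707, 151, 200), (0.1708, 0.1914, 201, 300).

CO: 14.514 lies in 6.952–14.659, so I_lo=51, I_hi=100, C_lo=6.952, C_hi=14.659.
(100−51)/(14.659−6.952) × (14.514−6.952) + 51 = 49/7.707 × 7.562 + 51 ≈ 99.08 → 99.
PM10: row 66.6–223.2 (AQI 51–100). (100−51)·(96.3−66.6)/(223.2−66.6) + 51 = 49·29.7/156.6 + 51 ≈ 60.29 → 60.
NO₂: row 300.17–523.47 (AQI 51–100). (100−51)·(346.89−300.17)/(523.47−300.17) + 51 = 49·46.72/223.30 + 51 ≈ 61.25 → 61.
PM2.5: 87.1 ∈ [55.5, 125.4] ↔ index [151, 200].
151 + (87.1−55.5)·(200−151)/(125.4−55.5) = 151 + 31.6·49/69.9 ≈ 173.15, so AQI = 173.
O₃: 0.0826 lies in 0.0540–0.0851, so I_lo=51, I_hi=100, C_lo=0.0540, C_hi=0.0851.
(100−51)/(0.0851−0.0540) × (0.0826−0.0540) + 51 = 49/0.0311 × 0.0286 + 51 ≈ 96.06 → 96.
Sub-indices: CO→99, PM10→60, NO₂→61, PM2.5→173, O₃→96. Ranked high→low: 173, 99, 96, 61, 60. Second-highest sub-index = 99.

99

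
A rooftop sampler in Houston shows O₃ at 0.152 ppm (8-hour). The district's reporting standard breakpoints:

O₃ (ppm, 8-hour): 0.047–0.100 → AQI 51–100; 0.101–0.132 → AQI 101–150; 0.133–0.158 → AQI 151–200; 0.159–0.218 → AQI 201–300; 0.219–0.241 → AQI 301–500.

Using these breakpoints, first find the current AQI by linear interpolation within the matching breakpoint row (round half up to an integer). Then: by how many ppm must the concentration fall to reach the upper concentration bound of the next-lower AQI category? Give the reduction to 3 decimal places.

0.020

O₃ 0.152: bracket 0.133–0.158 → index 151–200; slope 49/0.025, offset 0.019.
AQI = 151 + 49/0.025·0.019 ≈ 188.24 ⇒ 188.
Current AQI 188 is in the Unhealthy range (151–200). The next-lower category tops out at AQI 150, whose upper concentration bound is 0.132 ppm.
Reduction needed = 0.152 − 0.132 = 0.020 ppm.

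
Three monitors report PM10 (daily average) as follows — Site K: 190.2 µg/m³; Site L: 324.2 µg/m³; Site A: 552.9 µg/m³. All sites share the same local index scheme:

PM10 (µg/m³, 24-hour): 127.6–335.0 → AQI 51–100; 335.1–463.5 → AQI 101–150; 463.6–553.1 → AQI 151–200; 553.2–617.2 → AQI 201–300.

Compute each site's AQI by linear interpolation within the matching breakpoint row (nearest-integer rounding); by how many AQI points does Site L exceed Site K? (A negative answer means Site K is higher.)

31

Site K: 190.2 ∈ [127.6, 335.0] ↔ index [51, 100].
51 + (190.2−127.6)·(100−51)/(335.0−127.6) = 51 + 62.6·49/207.4 ≈ 65.79, so AQI = 66.
Site L: 324.2 ∈ [127.6, 335.0] ↔ index [51, 100].
51 + (324.2−127.6)·(100−51)/(335.0−127.6) = 51 + 196.6·49/207.4 ≈ 97.45, so AQI = 97.
Site A: 552.9 lies in 463.6–553.1, so I_lo=151, I_hi=200, C_lo=463.6, C_hi=553.1.
(200−151)/(553.1−463.6) × (552.9−463.6) + 151 = 49/89.5 × 89.3 + 151 ≈ 199.89 → 200.
AQIs: Site K=66, Site L=97, Site A=200. Site L (97) − Site K (66) = 31.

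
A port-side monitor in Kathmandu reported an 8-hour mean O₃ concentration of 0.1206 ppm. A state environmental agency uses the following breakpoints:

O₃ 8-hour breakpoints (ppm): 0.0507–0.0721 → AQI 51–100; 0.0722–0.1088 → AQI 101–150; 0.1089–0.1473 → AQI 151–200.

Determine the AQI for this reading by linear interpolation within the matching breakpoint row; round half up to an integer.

O₃: 0.1206 lies in 0.1089–0.1473, so I_lo=151, I_hi=200, C_lo=0.1089, C_hi=0.1473.
(200−151)/(0.1473−0.1089) × (0.1206−0.1089) + 151 = 49/0.0384 × 0.0117 + 151 ≈ 165.93 → 166.
AQI 166 falls in the Unhealthy category.

166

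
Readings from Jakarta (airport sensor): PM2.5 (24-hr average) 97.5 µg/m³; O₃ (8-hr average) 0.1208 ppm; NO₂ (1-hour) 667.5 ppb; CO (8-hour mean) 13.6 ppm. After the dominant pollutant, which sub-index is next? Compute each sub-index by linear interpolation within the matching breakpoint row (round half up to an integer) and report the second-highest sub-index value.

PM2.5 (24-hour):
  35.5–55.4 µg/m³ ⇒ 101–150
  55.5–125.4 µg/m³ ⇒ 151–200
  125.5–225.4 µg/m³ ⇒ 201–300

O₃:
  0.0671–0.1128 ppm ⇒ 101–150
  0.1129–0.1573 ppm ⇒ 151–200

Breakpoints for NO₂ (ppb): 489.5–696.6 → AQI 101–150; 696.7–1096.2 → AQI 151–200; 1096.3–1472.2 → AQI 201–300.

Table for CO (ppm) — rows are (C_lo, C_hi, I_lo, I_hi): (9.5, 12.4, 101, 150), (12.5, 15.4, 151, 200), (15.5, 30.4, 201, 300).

170

PM2.5: 97.5 ∈ [55.5, 125.4] ↔ index [151, 200].
151 + (97.5−55.5)·(200−151)/(125.4−55.5) = 151 + 42.0·49/69.9 ≈ 180.44, so AQI = 180.
O₃: row 0.1129–0.1573 (AQI 151–200). (200−151)·(0.1208−0.1129)/(0.1573−0.1129) + 151 = 49·0.0079/0.0444 + 151 ≈ 159.72 → 160.
NO₂: 667.5 ∈ [489.5, 696.6] ↔ index [101, 150].
101 + (667.5−489.5)·(150−101)/(696.6−489.5) = 101 + 178.0·49/207.1 ≈ 143.11, so AQI = 143.
CO: 13.6 lies in 12.5–15.4, so I_lo=151, I_hi=200, C_lo=12.5, C_hi=15.4.
(200−151)/(15.4−12.5) × (13.6−12.5) + 151 = 49/2.9 × 1.1 + 151 ≈ 169.59 → 170.
Sub-indices: PM2.5→180, O₃→160, NO₂→143, CO→170. Ranked high→low: 180, 170, 160, 143. Second-highest sub-index = 170.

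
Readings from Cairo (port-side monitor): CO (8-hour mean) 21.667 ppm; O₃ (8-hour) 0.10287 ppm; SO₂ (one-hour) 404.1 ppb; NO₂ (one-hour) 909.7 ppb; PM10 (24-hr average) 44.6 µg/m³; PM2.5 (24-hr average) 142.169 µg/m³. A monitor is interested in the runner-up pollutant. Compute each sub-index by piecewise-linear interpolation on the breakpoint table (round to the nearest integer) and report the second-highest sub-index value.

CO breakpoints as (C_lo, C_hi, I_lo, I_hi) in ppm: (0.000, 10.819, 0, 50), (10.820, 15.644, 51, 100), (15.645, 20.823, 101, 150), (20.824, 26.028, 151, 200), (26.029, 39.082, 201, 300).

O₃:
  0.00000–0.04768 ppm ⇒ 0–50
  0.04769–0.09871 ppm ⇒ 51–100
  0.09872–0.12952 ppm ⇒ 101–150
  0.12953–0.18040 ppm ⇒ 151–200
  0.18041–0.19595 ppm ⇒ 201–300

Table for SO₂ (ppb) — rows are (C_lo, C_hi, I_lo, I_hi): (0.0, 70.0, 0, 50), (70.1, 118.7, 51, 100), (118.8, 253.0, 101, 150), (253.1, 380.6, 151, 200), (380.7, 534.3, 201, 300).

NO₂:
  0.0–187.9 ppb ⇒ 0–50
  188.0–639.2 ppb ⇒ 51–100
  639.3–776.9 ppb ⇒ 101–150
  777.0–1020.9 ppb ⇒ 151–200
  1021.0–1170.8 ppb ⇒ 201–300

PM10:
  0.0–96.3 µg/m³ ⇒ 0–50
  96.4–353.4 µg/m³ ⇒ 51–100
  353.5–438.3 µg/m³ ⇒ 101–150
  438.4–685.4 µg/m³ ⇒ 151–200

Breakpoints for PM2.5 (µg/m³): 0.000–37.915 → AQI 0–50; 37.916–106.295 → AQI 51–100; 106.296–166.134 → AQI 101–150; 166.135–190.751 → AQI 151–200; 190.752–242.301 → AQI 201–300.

178

CO: 21.667 ∈ [20.824, 26.028] ↔ index [151, 200].
151 + (21.667−20.824)·(200−151)/(26.028−20.824) = 151 + 0.843·49/5.204 ≈ 158.94, so AQI = 159.
O₃: row 0.09872–0.12952 (AQI 101–150). (150−101)·(0.10287−0.09872)/(0.12952−0.09872) + 101 = 49·0.00415/0.03080 + 101 ≈ 107.60 → 108.
SO₂: 404.1 ∈ [380.7, 534.3] ↔ index [201, 300].
201 + (404.1−380.7)·(300−201)/(534.3−380.7) = 201 + 23.4·99/153.6 ≈ 216.08, so AQI = 216.
NO₂: row 777.0–1020.9 (AQI 151–200). (200−151)·(909.7−777.0)/(1020.9−777.0) + 151 = 49·132.7/243.9 + 151 ≈ 177.66 → 178.
PM10 44.6: bracket 0.0–96.3 → index 0–50; slope 50/96.3, offset 44.6.
AQI = 0 + 50/96.3·44.6 ≈ 23.16 ⇒ 23.
PM2.5: 142.169 lies in 106.296–166.134, so I_lo=101, I_hi=150, C_lo=106.296, C_hi=166.134.
(150−101)/(166.134−106.296) × (142.169−106.296) + 101 = 49/59.838 × 35.873 + 101 ≈ 130.38 → 130.
Sub-indices: CO→159, O₃→108, SO₂→216, NO₂→178, PM10→23, PM2.5→130. Ranked high→low: 216, 178, 159, 130, 108, 23. Second-highest sub-index = 178.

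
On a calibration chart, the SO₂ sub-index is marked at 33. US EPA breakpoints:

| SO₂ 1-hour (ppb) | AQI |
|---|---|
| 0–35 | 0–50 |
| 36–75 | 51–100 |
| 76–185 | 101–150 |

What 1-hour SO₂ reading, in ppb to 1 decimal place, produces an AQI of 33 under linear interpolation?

AQI 33 lies in the 0–50 band, which corresponds to 0–35 ppb.
C = 0 + (33−0)×(35−0)/(50−0) = 0 + 33×35/50 ≈ 23.100 ppb → 23.1 ppb to 1 dp.

23.1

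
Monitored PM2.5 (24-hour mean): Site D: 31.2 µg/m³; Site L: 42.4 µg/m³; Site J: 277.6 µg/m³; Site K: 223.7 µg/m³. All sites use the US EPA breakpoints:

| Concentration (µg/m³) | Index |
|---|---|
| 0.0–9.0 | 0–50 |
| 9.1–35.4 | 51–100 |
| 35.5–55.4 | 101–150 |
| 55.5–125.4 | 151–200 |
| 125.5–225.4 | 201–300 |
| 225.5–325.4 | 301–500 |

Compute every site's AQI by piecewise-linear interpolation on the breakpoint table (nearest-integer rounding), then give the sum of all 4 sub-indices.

913

Site D 31.2: bracket 9.1–35.4 → index 51–100; slope 49/26.3, offset 22.1.
AQI = 51 + 49/26.3·22.1 ≈ 92.17 ⇒ 92.
Site L 42.4: bracket 35.5–55.4 → index 101–150; slope 49/19.9, offset 6.9.
AQI = 101 + 49/19.9·6.9 ≈ 117.99 ⇒ 118.
Site J: 277.6 ∈ [225.5, 325.4] ↔ index [301, 500].
301 + (277.6−225.5)·(500−301)/(325.4−225.5) = 301 + 52.1·199/99.9 ≈ 404.78, so AQI = 405.
Site K 223.7: bracket 125.5–225.4 → index 201–300; slope 99/99.9, offset 98.2.
AQI = 201 + 99/99.9·98.2 ≈ 298.32 ⇒ 298.
AQIs: Site D=92, Site L=118, Site J=405, Site K=298. Sum = 92 + 118 + 405 + 298 = 913.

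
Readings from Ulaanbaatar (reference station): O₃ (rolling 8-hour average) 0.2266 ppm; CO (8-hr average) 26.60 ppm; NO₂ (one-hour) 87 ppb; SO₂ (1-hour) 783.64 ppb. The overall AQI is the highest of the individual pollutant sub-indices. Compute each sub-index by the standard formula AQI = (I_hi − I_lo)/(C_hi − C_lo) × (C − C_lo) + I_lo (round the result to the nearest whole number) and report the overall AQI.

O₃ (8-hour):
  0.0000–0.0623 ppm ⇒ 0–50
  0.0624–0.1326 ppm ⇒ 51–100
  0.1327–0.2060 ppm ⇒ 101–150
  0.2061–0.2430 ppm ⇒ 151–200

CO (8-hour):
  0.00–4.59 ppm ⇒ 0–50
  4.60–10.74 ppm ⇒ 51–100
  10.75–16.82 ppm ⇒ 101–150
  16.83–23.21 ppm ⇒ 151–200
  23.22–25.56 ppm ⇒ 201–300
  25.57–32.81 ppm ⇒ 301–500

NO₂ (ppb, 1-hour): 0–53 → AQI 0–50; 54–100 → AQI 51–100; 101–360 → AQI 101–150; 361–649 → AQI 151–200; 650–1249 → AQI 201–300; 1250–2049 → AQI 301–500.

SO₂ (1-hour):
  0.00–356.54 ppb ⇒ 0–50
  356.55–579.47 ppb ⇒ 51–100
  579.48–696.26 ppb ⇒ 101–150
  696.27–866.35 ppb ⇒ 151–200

O₃: 0.2266 lies in 0.2061–0.2430, so I_lo=151, I_hi=200, C_lo=0.2061, C_hi=0.2430.
(200−151)/(0.2430−0.2061) × (0.2266−0.2061) + 151 = 49/0.0369 × 0.0205 + 151 ≈ 178.22 → 178.
CO: 26.60 lies in 25.57–32.81, so I_lo=301, I_hi=500, C_lo=25.57, C_hi=32.81.
(500−301)/(32.81−25.57) × (26.60−25.57) + 301 = 199/7.24 × 1.03 + 301 ≈ 329.31 → 329.
NO₂: 87 lies in 54–100, so I_lo=51, I_hi=100, C_lo=54, C_hi=100.
(100−51)/(100−54) × (87−54) + 51 = 49/46 × 33 + 51 ≈ 86.15 → 86.
SO₂: 783.64 lies in 696.27–866.35, so I_lo=151, I_hi=200, C_lo=696.27, C_hi=866.35.
(200−151)/(866.35−696.27) × (783.64−696.27) + 151 = 49/170.08 × 87.37 + 151 ≈ 176.17 → 176.
Sub-indices: O₃→178, CO→329, NO₂→86, SO₂→176. Overall AQI = max = 329; dominant pollutant is CO.
AQI 329: Hazardous.

329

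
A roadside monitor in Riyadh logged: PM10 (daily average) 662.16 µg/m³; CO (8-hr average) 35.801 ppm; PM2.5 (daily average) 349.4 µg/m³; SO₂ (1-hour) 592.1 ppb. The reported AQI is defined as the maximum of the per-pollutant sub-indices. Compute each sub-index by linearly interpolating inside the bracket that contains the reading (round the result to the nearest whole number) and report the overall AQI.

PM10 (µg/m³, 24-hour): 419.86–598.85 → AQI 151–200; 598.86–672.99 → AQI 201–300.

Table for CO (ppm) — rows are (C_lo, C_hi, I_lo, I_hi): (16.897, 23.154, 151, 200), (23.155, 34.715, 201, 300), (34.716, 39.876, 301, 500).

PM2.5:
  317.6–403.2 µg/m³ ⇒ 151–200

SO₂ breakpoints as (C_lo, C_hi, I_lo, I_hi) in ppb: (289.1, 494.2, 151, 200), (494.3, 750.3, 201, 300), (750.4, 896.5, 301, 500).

PM10: 662.16 ∈ [598.86, 672.99] ↔ index [201, 300].
201 + (662.16−598.86)·(300−201)/(672.99−598.86) = 201 + 63.30·99/74.13 ≈ 285.54, so AQI = 286.
CO 35.801: bracket 34.716–39.876 → index 301–500; slope 199/5.160, offset 1.085.
AQI = 301 + 199/5.160·1.085 ≈ 342.84 ⇒ 343.
PM2.5: row 317.6–403.2 (AQI 151–200). (200−151)·(349.4−317.6)/(403.2−317.6) + 151 = 49·31.8/85.6 + 151 ≈ 169.20 → 169.
SO₂: row 494.3–750.3 (AQI 201–300). (300−201)·(592.1−494.3)/(750.3−494.3) + 201 = 99·97.8/256.0 + 201 ≈ 238.82 → 239.
Sub-indices: PM10→286, CO→343, PM2.5→169, SO₂→239. Overall AQI = max = 343; dominant pollutant is CO.
AQI 343: Hazardous.

343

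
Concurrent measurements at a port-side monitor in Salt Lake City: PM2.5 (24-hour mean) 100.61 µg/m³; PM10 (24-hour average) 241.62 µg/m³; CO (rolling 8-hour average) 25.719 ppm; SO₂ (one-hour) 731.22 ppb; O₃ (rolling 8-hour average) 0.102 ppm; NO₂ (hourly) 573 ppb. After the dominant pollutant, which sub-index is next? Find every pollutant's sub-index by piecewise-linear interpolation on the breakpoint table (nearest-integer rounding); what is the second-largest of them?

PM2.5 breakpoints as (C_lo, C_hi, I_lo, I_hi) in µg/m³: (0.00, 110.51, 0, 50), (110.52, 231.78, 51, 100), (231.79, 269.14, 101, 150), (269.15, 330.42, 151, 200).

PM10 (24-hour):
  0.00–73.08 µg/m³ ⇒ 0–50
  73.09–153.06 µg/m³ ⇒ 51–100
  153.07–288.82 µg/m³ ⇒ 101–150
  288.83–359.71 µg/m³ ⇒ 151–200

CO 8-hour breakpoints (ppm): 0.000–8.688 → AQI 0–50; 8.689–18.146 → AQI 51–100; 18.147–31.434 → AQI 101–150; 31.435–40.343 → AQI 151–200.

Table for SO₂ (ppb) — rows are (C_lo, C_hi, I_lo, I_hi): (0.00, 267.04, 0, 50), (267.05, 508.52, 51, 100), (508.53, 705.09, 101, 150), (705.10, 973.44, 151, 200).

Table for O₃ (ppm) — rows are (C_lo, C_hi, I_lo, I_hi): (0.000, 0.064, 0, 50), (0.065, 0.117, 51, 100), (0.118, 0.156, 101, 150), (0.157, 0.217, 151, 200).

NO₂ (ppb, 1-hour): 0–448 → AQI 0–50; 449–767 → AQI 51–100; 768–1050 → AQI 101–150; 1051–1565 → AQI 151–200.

PM2.5: 100.61 ∈ [0.00, 110.51] ↔ index [0, 50].
0 + (100.61−0.00)·(50−0)/(110.51−0.00) = 0 + 100.61·50/110.51 ≈ 45.52, so AQI = 46.
PM10: row 153.07–288.82 (AQI 101–150). (150−101)·(241.62−153.07)/(288.82−153.07) + 101 = 49·88.55/135.75 + 101 ≈ 132.96 → 133.
CO: 25.719 lies in 18.147–31.434, so I_lo=101, I_hi=150, C_lo=18.147, C_hi=31.434.
(150−101)/(31.434−18.147) × (25.719−18.147) + 101 = 49/13.287 × 7.572 + 101 ≈ 128.92 → 129.
SO₂ 731.22: bracket 705.10–973.44 → index 151–200; slope 49/268.34, offset 26.12.
AQI = 151 + 49/268.34·26.12 ≈ 155.77 ⇒ 156.
O₃: 0.102 ∈ [0.065, 0.117] ↔ index [51, 100].
51 + (0.102−0.065)·(100−51)/(0.117−0.065) = 51 + 0.037·49/0.052 ≈ 85.87, so AQI = 86.
NO₂: 573 ∈ [449, 767] ↔ index [51, 100].
51 + (573−449)·(100−51)/(767−449) = 51 + 124·49/318 ≈ 70.11, so AQI = 70.
Sub-indices: PM2.5→46, PM10→133, CO→129, SO₂→156, O₃→86, NO₂→70. Ranked high→low: 156, 133, 129, 86, 70, 46. Second-highest sub-index = 133.

133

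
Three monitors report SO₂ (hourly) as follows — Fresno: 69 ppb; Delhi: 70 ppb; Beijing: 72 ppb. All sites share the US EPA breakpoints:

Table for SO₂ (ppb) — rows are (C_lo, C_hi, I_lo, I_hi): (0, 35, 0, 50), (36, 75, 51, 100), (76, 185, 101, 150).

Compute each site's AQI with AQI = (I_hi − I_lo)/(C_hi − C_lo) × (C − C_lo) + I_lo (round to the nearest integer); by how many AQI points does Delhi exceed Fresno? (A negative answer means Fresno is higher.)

Fresno 69: bracket 36–75 → index 51–100; slope 49/39, offset 33.
AQI = 51 + 49/39·33 ≈ 92.46 ⇒ 92.
Delhi 70: bracket 36–75 → index 51–100; slope 49/39, offset 34.
AQI = 51 + 49/39·34 ≈ 93.72 ⇒ 94.
Beijing: 72 ∈ [36, 75] ↔ index [51, 100].
51 + (72−36)·(100−51)/(75−36) = 51 + 36·49/39 ≈ 96.23, so AQI = 96.
AQIs: Fresno=92, Delhi=94, Beijing=96. Delhi (94) − Fresno (92) = 2.

2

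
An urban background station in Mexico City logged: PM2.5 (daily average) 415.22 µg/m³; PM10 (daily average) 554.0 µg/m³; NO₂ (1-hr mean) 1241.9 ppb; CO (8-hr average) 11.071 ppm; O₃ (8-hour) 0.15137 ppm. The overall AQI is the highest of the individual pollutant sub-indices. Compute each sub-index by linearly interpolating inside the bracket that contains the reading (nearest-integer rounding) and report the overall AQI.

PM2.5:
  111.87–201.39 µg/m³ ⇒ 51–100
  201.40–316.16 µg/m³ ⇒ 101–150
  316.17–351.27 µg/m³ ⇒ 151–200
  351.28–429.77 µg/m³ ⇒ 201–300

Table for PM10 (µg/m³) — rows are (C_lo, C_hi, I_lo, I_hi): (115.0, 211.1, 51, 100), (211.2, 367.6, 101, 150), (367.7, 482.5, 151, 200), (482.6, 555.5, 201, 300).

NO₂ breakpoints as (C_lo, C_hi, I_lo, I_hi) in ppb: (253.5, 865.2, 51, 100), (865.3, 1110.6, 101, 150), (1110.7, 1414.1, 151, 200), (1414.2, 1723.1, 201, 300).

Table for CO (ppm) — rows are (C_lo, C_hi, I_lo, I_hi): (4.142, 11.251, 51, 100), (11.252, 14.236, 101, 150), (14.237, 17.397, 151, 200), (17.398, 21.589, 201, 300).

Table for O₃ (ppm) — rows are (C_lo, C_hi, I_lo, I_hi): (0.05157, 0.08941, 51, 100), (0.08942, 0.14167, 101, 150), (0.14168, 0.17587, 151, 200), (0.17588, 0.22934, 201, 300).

PM2.5: 415.22 ∈ [351.28, 429.77] ↔ index [201, 300].
201 + (415.22−351.28)·(300−201)/(429.77−351.28) = 201 + 63.94·99/78.49 ≈ 281.65, so AQI = 282.
PM10: 554.0 lies in 482.6–555.5, so I_lo=201, I_hi=300, C_lo=482.6, C_hi=555.5.
(300−201)/(555.5−482.6) × (554.0−482.6) + 201 = 99/72.9 × 71.4 + 201 ≈ 297.96 → 298.
NO₂: 1241.9 lies in 1110.7–1414.1, so I_lo=151, I_hi=200, C_lo=1110.7, C_hi=1414.1.
(200−151)/(1414.1−1110.7) × (1241.9−1110.7) + 151 = 49/303.4 × 131.2 + 151 ≈ 172.19 → 172.
CO 11.071: bracket 4.142–11.251 → index 51–100; slope 49/7.109, offset 6.929.
AQI = 51 + 49/7.109·6.929 ≈ 98.76 ⇒ 99.
O₃ 0.15137: bracket 0.14168–0.17587 → index 151–200; slope 49/0.03419, offset 0.00969.
AQI = 151 + 49/0.03419·0.00969 ≈ 164.89 ⇒ 165.
Sub-indices: PM2.5→282, PM10→298, NO₂→172, CO→99, O₃→165. Overall AQI = max = 298; dominant pollutant is PM10.

298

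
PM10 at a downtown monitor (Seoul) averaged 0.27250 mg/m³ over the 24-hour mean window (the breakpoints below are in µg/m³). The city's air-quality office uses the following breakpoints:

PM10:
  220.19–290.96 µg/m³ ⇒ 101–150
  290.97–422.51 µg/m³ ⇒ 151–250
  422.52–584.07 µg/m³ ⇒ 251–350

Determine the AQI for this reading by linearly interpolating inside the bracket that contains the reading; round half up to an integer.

137

Convert: 0.27250 mg/m³ = 272.50 µg/m³.
PM10: row 220.19–290.96 (AQI 101–150). (150−101)·(272.50−220.19)/(290.96−220.19) + 101 = 49·52.31/70.77 + 101 ≈ 137.22 → 137.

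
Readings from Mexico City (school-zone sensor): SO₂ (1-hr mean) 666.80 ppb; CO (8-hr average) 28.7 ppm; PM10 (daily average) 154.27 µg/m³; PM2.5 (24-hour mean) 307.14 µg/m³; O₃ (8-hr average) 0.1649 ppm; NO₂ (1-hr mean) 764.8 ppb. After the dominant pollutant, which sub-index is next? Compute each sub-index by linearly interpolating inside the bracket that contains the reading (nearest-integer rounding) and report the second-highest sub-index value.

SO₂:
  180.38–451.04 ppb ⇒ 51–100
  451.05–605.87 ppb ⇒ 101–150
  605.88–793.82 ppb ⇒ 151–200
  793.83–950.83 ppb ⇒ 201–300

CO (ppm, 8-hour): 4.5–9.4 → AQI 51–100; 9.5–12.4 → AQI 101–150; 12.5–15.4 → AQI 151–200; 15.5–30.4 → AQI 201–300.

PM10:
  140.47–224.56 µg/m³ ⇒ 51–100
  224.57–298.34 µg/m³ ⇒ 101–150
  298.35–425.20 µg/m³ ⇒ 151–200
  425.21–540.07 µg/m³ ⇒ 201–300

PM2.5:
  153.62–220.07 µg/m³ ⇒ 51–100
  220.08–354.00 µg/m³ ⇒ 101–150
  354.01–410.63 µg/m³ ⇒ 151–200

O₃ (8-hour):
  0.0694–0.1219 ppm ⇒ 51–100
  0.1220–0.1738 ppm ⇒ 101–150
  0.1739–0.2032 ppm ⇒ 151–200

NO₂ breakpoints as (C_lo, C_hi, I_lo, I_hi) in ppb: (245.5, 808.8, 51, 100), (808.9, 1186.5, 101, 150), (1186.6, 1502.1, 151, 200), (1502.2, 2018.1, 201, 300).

167

SO₂: row 605.88–793.82 (AQI 151–200). (200−151)·(666.80−605.88)/(793.82−605.88) + 151 = 49·60.92/187.94 + 151 ≈ 166.88 → 167.
CO: row 15.5–30.4 (AQI 201–300). (300−201)·(28.7−15.5)/(30.4−15.5) + 201 = 99·13.2/14.9 + 201 ≈ 288.70 → 289.
PM10 154.27: bracket 140.47–224.56 → index 51–100; slope 49/84.09, offset 13.80.
AQI = 51 + 49/84.09·13.80 ≈ 59.04 ⇒ 59.
PM2.5: 307.14 lies in 220.08–354.00, so I_lo=101, I_hi=150, C_lo=220.08, C_hi=354.00.
(150−101)/(354.00−220.08) × (307.14−220.08) + 101 = 49/133.92 × 87.06 + 101 ≈ 132.85 → 133.
O₃: 0.1649 ∈ [0.1220, 0.1738] ↔ index [101, 150].
101 + (0.1649−0.1220)·(150−101)/(0.1738−0.1220) = 101 + 0.0429·49/0.0518 ≈ 141.58, so AQI = 142.
NO₂: 764.8 lies in 245.5–808.8, so I_lo=51, I_hi=100, C_lo=245.5, C_hi=808.8.
(100−51)/(808.8−245.5) × (764.8−245.5) + 51 = 49/563.3 × 519.3 + 51 ≈ 96.17 → 96.
Sub-indices: SO₂→167, CO→289, PM10→59, PM2.5→133, O₃→142, NO₂→96. Ranked high→low: 289, 167, 142, 133, 96, 59. Second-highest sub-index = 167.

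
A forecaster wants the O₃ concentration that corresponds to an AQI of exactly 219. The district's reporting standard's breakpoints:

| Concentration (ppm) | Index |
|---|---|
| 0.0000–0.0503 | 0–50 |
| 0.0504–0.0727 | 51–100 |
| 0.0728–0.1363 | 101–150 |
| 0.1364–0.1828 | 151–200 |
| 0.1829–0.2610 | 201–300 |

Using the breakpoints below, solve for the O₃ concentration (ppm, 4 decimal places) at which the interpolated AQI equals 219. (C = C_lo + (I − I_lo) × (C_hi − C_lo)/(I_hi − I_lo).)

AQI 219 lies in the 201–300 band, which corresponds to 0.1829–0.2610 ppm.
C = 0.1829 + (219−201)×(0.2610−0.1829)/(300−201) = 0.1829 + 18×0.0781/99 ≈ 0.197100 ppm → 0.1971 ppm to 4 dp.

0.1971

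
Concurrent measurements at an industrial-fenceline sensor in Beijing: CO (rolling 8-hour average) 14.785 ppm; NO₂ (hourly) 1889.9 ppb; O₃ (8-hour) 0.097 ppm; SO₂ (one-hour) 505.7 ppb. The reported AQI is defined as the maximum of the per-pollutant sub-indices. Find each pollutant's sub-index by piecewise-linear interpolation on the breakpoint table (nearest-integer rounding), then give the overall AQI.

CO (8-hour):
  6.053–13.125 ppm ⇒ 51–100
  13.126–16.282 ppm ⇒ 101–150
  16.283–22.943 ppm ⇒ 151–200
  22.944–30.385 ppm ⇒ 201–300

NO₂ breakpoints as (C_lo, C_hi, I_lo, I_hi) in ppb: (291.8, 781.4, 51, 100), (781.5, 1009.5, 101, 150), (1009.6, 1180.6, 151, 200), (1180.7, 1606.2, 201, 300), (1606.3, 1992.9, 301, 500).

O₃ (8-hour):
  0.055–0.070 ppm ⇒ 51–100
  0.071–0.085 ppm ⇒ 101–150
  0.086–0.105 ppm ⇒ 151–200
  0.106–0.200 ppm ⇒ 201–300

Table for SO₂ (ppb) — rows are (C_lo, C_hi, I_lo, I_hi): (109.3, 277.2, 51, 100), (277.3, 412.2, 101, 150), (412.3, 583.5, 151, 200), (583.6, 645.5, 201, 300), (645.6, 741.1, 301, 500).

447

CO: 14.785 lies in 13.126–16.282, so I_lo=101, I_hi=150, C_lo=13.126, C_hi=16.282.
(150−101)/(16.282−13.126) × (14.785−13.126) + 101 = 49/3.156 × 1.659 + 101 ≈ 126.76 → 127.
NO₂: 1889.9 ∈ [1606.3, 1992.9] ↔ index [301, 500].
301 + (1889.9−1606.3)·(500−301)/(1992.9−1606.3) = 301 + 283.6·199/386.6 ≈ 446.98, so AQI = 447.
O₃: 0.097 lies in 0.086–0.105, so I_lo=151, I_hi=200, C_lo=0.086, C_hi=0.105.
(200−151)/(0.105−0.086) × (0.097−0.086) + 151 = 49/0.019 × 0.011 + 151 ≈ 179.37 → 179.
SO₂: 505.7 ∈ [412.3, 583.5] ↔ index [151, 200].
151 + (505.7−412.3)·(200−151)/(583.5−412.3) = 151 + 93.4·49/171.2 ≈ 177.73, so AQI = 178.
Sub-indices: CO→127, NO₂→447, O₃→179, SO₂→178. Overall AQI = max = 447; dominant pollutant is NO₂.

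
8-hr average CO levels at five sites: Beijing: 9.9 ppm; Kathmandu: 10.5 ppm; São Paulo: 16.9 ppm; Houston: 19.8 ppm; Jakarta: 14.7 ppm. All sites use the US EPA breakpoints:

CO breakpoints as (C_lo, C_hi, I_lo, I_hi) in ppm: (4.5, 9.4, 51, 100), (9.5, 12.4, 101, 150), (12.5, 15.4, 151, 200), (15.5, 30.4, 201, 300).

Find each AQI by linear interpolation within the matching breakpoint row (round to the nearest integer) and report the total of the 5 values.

854

Beijing: 9.9 ∈ [9.5, 12.4] ↔ index [101, 150].
101 + (9.9−9.5)·(150−101)/(12.4−9.5) = 101 + 0.4·49/2.9 ≈ 107.76, so AQI = 108.
Kathmandu: row 9.5–12.4 (AQI 101–150). (150−101)·(10.5−9.5)/(12.4−9.5) + 101 = 49·1.0/2.9 + 101 ≈ 117.90 → 118.
São Paulo: row 15.5–30.4 (AQI 201–300). (300−201)·(16.9−15.5)/(30.4−15.5) + 201 = 99·1.4/14.9 + 201 ≈ 210.30 → 210.
Houston: 19.8 lies in 15.5–30.4, so I_lo=201, I_hi=300, C_lo=15.5, C_hi=30.4.
(300−201)/(30.4−15.5) × (19.8−15.5) + 201 = 99/14.9 × 4.3 + 201 ≈ 229.57 → 230.
Jakarta: 14.7 lies in 12.5–15.4, so I_lo=151, I_hi=200, C_lo=12.5, C_hi=15.4.
(200−151)/(15.4−12.5) × (14.7−12.5) + 151 = 49/2.9 × 2.2 + 151 ≈ 188.17 → 188.
AQIs: Beijing=108, Kathmandu=118, São Paulo=210, Houston=230, Jakarta=188. Sum = 108 + 118 + 210 + 230 + 188 = 854.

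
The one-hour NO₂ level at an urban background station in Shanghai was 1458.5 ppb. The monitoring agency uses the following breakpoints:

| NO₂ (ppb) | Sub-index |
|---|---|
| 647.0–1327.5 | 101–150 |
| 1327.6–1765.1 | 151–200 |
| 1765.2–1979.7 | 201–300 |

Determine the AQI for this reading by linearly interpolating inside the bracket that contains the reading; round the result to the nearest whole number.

NO₂ 1458.5: bracket 1327.6–1765.1 → index 151–200; slope 49/437.5, offset 130.9.
AQI = 151 + 49/437.5·130.9 ≈ 165.66 ⇒ 166.

166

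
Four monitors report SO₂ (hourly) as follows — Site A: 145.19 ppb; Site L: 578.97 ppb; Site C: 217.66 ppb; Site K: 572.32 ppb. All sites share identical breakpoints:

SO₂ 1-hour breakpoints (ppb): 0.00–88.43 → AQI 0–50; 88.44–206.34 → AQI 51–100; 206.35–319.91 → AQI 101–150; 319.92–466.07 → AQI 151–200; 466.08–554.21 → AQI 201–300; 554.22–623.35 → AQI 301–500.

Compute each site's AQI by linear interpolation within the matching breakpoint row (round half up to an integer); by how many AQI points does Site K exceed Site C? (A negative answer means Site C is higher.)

Site A 145.19: bracket 88.44–206.34 → index 51–100; slope 49/117.90, offset 56.75.
AQI = 51 + 49/117.90·56.75 ≈ 74.59 ⇒ 75.
Site L 578.97: bracket 554.22–623.35 → index 301–500; slope 199/69.13, offset 24.75.
AQI = 301 + 199/69.13·24.75 ≈ 372.25 ⇒ 372.
Site C: 217.66 ∈ [206.35, 319.91] ↔ index [101, 150].
101 + (217.66−206.35)·(150−101)/(319.91−206.35) = 101 + 11.31·49/113.56 ≈ 105.88, so AQI = 106.
Site K 572.32: bracket 554.22–623.35 → index 301–500; slope 199/69.13, offset 18.10.
AQI = 301 + 199/69.13·18.10 ≈ 353.10 ⇒ 353.
AQIs: Site A=75, Site L=372, Site C=106, Site K=353. Site K (353) − Site C (106) = 247.

247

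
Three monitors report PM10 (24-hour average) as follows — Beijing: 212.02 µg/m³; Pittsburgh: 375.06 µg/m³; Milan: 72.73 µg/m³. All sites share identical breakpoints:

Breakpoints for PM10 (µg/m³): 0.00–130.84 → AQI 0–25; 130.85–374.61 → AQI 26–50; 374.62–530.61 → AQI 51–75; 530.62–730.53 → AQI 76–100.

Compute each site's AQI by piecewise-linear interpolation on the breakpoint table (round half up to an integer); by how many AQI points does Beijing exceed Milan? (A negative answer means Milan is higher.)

20

Beijing: row 130.85–374.61 (AQI 26–50). (50−26)·(212.02−130.85)/(374.61−130.85) + 26 = 24·81.17/243.76 + 26 ≈ 33.99 → 34.
Pittsburgh: row 374.62–530.61 (AQI 51–75). (75−51)·(375.06−374.62)/(530.61−374.62) + 51 = 24·0.44/155.99 + 51 ≈ 51.07 → 51.
Milan 72.73: bracket 0.00–130.84 → index 0–25; slope 25/130.84, offset 72.73.
AQI = 0 + 25/130.84·72.73 ≈ 13.90 ⇒ 14.
AQIs: Beijing=34, Pittsburgh=51, Milan=14. Beijing (34) − Milan (14) = 20.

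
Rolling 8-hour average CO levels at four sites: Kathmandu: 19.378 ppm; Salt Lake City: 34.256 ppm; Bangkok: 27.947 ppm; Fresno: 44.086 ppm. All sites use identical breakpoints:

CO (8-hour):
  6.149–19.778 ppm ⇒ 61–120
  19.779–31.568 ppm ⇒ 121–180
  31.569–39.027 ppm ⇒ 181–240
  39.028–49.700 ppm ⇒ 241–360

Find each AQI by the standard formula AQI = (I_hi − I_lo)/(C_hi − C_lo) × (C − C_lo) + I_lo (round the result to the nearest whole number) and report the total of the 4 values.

779

Kathmandu: 19.378 lies in 6.149–19.778, so I_lo=61, I_hi=120, C_lo=6.149, C_hi=19.778.
(120−61)/(19.778−6.149) × (19.378−6.149) + 61 = 59/13.629 × 13.229 + 61 ≈ 118.27 → 118.
Salt Lake City: 34.256 lies in 31.569–39.027, so I_lo=181, I_hi=240, C_lo=31.569, C_hi=39.027.
(240−181)/(39.027−31.569) × (34.256−31.569) + 181 = 59/7.458 × 2.687 + 181 ≈ 202.26 → 202.
Bangkok 27.947: bracket 19.779–31.568 → index 121–180; slope 59/11.789, offset 8.168.
AQI = 121 + 59/11.789·8.168 ≈ 161.88 ⇒ 162.
Fresno: 44.086 lies in 39.028–49.700, so I_lo=241, I_hi=360, C_lo=39.028, C_hi=49.700.
(360−241)/(49.700−39.028) × (44.086−39.028) + 241 = 119/10.672 × 5.058 + 241 ≈ 297.40 → 297.
AQIs: Kathmandu=118, Salt Lake City=202, Bangkok=162, Fresno=297. Sum = 118 + 202 + 162 + 297 = 779.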